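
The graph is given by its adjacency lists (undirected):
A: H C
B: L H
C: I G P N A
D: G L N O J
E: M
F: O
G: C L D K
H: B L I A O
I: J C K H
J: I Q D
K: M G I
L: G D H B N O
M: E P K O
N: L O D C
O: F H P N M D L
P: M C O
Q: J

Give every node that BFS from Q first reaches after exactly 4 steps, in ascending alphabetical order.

A, B, F, M, P

Level 0: Q
Level 1: J
Level 2: D, I
Level 3: C, G, H, K, L, N, O
Level 4: A, B, F, M, P
Level 5: E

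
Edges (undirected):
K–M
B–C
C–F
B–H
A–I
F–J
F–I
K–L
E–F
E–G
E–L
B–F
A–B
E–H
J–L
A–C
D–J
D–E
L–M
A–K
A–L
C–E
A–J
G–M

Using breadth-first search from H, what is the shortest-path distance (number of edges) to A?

2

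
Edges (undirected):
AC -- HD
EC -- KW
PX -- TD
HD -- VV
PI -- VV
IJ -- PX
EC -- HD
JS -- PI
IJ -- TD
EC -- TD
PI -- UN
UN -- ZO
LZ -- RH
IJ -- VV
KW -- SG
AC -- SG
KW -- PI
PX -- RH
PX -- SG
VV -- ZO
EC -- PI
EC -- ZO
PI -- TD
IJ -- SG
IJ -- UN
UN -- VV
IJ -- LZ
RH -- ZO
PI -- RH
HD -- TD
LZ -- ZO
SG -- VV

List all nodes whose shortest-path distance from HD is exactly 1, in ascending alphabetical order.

Level 0: HD
Level 1: AC, EC, TD, VV
Level 2: IJ, KW, PI, PX, SG, UN, ZO
Level 3: JS, LZ, RH

AC, EC, TD, VV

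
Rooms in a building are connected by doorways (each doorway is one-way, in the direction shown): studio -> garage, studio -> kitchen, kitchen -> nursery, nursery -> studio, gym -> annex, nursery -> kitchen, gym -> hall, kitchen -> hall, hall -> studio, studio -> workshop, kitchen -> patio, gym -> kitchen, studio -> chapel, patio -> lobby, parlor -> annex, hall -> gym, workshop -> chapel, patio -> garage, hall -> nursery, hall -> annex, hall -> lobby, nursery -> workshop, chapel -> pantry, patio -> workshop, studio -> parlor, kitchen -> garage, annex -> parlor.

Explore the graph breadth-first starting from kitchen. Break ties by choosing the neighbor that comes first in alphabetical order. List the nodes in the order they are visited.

Visit kitchen; enqueue garage, hall, nursery, patio → queue [garage, hall, nursery, patio]
Visit garage → queue [hall, nursery, patio]
Visit hall; enqueue annex, gym, lobby, studio → queue [nursery, patio, annex, gym, lobby, studio]
Visit nursery; enqueue workshop → queue [patio, annex, gym, lobby, studio, workshop]
Visit patio → queue [annex, gym, lobby, studio, workshop]
Visit annex; enqueue parlor → queue [gym, lobby, studio, workshop, parlor]
Visit gym → queue [lobby, studio, workshop, parlor]
Visit lobby → queue [studio, workshop, parlor]
Visit studio; enqueue chapel → queue [workshop, parlor, chapel]
Visit workshop → queue [parlor, chapel]
Visit parlor → queue [chapel]
Visit chapel; enqueue pantry → queue [pantry]
Visit pantry → queue []

kitchen, garage, hall, nursery, patio, annex, gym, lobby, studio, workshop, parlor, chapel, pantry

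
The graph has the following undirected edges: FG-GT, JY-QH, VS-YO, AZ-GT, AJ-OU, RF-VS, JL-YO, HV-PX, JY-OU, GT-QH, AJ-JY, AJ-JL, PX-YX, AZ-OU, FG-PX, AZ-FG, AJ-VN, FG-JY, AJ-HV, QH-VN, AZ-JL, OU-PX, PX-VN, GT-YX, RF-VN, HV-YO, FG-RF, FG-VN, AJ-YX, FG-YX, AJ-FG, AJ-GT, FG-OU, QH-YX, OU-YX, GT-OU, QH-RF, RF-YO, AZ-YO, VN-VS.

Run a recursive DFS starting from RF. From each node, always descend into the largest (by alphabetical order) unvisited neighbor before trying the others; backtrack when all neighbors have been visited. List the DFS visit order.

RF YO VS VN QH YX PX OU JY FG GT AZ JL AJ HV

Visit RF
RF → YO
YO → VS
VS → VN
VN → QH
QH → YX
YX → PX
PX → OU
OU → JY
JY → FG
FG → GT
GT → AZ
AZ → JL
JL → AJ
AJ → HV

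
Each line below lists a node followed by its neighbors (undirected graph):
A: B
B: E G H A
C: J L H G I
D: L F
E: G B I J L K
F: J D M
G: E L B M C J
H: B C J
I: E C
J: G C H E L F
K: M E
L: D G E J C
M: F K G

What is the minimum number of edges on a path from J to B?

2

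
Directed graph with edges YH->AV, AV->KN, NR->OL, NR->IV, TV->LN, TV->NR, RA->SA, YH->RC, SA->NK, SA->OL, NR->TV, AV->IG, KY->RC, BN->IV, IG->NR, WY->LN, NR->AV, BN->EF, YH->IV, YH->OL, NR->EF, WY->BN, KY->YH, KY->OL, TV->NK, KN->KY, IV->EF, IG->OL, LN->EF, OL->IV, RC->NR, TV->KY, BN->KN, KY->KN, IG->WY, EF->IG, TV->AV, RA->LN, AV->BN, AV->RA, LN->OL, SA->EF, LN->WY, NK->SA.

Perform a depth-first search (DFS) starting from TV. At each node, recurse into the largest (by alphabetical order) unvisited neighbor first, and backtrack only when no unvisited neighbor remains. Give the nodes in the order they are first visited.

TV, NR, OL, IV, EF, IG, WY, LN, BN, KN, KY, YH, RC, AV, RA, SA, NK

Visit TV
TV → NR
NR → OL
OL → IV
IV → EF
EF → IG
IG → WY
WY → LN
WY → BN
BN → KN
KN → KY
KY → YH
YH → RC
YH → AV
AV → RA
RA → SA
SA → NK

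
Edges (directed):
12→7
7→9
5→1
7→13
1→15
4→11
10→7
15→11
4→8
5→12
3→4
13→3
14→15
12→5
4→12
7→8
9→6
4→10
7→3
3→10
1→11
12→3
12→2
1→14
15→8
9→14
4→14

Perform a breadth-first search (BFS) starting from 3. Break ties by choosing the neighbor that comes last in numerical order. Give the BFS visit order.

Visit 3; enqueue 10, 4 → queue [10, 4]
Visit 10; enqueue 7 → queue [4, 7]
Visit 4; enqueue 14, 12, 11, 8 → queue [7, 14, 12, 11, 8]
Visit 7; enqueue 13, 9 → queue [14, 12, 11, 8, 13, 9]
Visit 14; enqueue 15 → queue [12, 11, 8, 13, 9, 15]
Visit 12; enqueue 5, 2 → queue [11, 8, 13, 9, 15, 5, 2]
Visit 11 → queue [8, 13, 9, 15, 5, 2]
Visit 8 → queue [13, 9, 15, 5, 2]
Visit 13 → queue [9, 15, 5, 2]
Visit 9; enqueue 6 → queue [15, 5, 2, 6]
Visit 15 → queue [5, 2, 6]
Visit 5; enqueue 1 → queue [2, 6, 1]
Visit 2 → queue [6, 1]
Visit 6 → queue [1]
Visit 1 → queue []

3, 10, 4, 7, 14, 12, 11, 8, 13, 9, 15, 5, 2, 6, 1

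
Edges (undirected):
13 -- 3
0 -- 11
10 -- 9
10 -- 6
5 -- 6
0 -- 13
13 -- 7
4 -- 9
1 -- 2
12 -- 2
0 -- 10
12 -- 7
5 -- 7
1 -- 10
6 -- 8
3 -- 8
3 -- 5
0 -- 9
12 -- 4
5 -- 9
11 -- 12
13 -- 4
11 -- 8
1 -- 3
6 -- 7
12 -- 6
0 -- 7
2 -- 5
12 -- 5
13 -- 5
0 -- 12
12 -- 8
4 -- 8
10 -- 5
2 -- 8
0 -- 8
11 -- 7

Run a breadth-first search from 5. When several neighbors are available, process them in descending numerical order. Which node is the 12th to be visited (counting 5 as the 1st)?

Visit 5; enqueue 13, 12, 10, 9, 7, 6, 3, 2 → queue [13, 12, 10, 9, 7, 6, 3, 2]
Visit 13; enqueue 4, 0 → queue [12, 10, 9, 7, 6, 3, 2, 4, 0]
Visit 12; enqueue 11, 8 → queue [10, 9, 7, 6, 3, 2, 4, 0, 11, 8]
Visit 10; enqueue 1 → queue [9, 7, 6, 3, 2, 4, 0, 11, 8, 1]
Visit 9 → queue [7, 6, 3, 2, 4, 0, 11, 8, 1]
Visit 7 → queue [6, 3, 2, 4, 0, 11, 8, 1]
Visit 6 → queue [3, 2, 4, 0, 11, 8, 1]
Visit 3 → queue [2, 4, 0, 11, 8, 1]
Visit 2 → queue [4, 0, 11, 8, 1]
Visit 4 → queue [0, 11, 8, 1]
Visit 0 → queue [11, 8, 1]
Visit 11 → queue [8, 1]
Visit 8 → queue [1]
Visit 1 → queue []

Visit order: 5, 13, 12, 10, 9, 7, 6, 3, 2, 4, 0, 11, 8, 1

11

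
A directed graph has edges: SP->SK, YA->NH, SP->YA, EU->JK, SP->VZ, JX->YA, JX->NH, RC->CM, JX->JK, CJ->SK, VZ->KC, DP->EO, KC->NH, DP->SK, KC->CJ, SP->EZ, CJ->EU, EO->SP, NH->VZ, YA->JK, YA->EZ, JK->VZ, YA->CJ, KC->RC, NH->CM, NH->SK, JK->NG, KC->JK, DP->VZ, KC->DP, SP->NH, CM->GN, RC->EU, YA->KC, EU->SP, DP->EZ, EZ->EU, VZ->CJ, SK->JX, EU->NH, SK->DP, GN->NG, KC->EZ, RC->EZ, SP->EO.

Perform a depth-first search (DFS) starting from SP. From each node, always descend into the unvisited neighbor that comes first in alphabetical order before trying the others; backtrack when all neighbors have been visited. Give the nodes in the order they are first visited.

SP → EO → EZ → EU → JK → NG → VZ → CJ → SK → DP → JX → NH → CM → GN → YA → KC → RC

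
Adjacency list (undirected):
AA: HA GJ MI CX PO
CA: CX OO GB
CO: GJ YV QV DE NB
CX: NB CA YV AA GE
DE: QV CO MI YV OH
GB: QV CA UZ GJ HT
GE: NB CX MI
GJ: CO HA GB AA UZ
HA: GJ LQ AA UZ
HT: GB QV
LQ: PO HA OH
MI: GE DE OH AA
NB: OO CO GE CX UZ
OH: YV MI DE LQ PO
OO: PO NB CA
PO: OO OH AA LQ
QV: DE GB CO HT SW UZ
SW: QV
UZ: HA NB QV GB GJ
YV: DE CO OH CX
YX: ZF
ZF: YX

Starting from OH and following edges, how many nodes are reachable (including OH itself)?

BFS from OH visits: OH, YV, MI, DE, LQ, PO, CO, CX, GE, AA, QV, HA, OO, GJ, NB, CA, GB, HT, SW, UZ
Reachable nodes: 20 of 22 total.

20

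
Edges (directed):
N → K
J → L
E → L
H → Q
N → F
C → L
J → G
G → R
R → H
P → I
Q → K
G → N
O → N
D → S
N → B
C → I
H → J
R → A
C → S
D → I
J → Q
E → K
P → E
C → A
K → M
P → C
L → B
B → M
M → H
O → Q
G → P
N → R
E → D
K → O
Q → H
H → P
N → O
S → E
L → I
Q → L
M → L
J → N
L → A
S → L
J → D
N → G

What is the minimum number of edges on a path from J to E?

Level 0: J
Level 1: D, G, L, N, Q
Level 2: A, B, F, H, I, K, O, P, R, S
Level 3: C, E, M
E first appears at level 3.

3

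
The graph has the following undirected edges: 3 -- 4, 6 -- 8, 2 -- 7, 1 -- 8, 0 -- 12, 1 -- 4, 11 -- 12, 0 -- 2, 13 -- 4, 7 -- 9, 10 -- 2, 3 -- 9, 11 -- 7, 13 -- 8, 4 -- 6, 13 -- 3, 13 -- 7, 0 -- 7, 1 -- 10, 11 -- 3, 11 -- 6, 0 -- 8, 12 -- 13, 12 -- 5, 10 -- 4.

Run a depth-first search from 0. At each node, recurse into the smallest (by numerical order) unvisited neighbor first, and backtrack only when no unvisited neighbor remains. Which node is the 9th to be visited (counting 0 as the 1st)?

6

Visit 0
0 → 2
2 → 7
7 → 9
9 → 3
3 → 4
4 → 1
1 → 8
8 → 6
6 → 11
11 → 12
12 → 5
12 → 13
1 → 10

Visit order: 0, 2, 7, 9, 3, 4, 1, 8, 6, 11, 12, 5, 13, 10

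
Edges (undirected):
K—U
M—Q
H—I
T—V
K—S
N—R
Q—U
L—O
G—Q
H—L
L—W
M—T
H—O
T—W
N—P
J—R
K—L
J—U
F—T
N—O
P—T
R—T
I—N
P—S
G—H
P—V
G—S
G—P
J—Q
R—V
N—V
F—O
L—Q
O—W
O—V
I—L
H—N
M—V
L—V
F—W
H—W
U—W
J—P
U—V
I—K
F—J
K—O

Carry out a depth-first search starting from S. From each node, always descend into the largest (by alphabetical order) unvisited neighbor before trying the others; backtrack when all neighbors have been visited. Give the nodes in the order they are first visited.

Visit S
S → P
P → V
V → U
U → W
W → T
T → R
R → N
N → O
O → L
L → Q
Q → M
Q → J
J → F
Q → G
G → H
H → I
I → K

S, P, V, U, W, T, R, N, O, L, Q, M, J, F, G, H, I, K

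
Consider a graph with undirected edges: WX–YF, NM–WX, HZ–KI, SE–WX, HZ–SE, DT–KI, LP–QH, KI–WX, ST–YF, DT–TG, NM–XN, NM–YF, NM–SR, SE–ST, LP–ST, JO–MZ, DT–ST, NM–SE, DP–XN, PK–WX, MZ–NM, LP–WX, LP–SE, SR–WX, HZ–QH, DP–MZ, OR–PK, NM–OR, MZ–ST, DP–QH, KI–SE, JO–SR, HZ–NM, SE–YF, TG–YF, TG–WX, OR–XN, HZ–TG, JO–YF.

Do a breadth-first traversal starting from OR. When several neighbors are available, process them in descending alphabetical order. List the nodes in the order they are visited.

Visit OR; enqueue XN, PK, NM → queue [XN, PK, NM]
Visit XN; enqueue DP → queue [PK, NM, DP]
Visit PK; enqueue WX → queue [NM, DP, WX]
Visit NM; enqueue YF, SR, SE, MZ, HZ → queue [DP, WX, YF, SR, SE, MZ, HZ]
Visit DP; enqueue QH → queue [WX, YF, SR, SE, MZ, HZ, QH]
Visit WX; enqueue TG, LP, KI → queue [YF, SR, SE, MZ, HZ, QH, TG, LP, KI]
Visit YF; enqueue ST, JO → queue [SR, SE, MZ, HZ, QH, TG, LP, KI, ST, JO]
Visit SR → queue [SE, MZ, HZ, QH, TG, LP, KI, ST, JO]
Visit SE → queue [MZ, HZ, QH, TG, LP, KI, ST, JO]
Visit MZ → queue [HZ, QH, TG, LP, KI, ST, JO]
Visit HZ → queue [QH, TG, LP, KI, ST, JO]
Visit QH → queue [TG, LP, KI, ST, JO]
Visit TG; enqueue DT → queue [LP, KI, ST, JO, DT]
Visit LP → queue [KI, ST, JO, DT]
Visit KI → queue [ST, JO, DT]
Visit ST → queue [JO, DT]
Visit JO → queue [DT]
Visit DT → queue []

OR → XN → PK → NM → DP → WX → YF → SR → SE → MZ → HZ → QH → TG → LP → KI → ST → JO → DT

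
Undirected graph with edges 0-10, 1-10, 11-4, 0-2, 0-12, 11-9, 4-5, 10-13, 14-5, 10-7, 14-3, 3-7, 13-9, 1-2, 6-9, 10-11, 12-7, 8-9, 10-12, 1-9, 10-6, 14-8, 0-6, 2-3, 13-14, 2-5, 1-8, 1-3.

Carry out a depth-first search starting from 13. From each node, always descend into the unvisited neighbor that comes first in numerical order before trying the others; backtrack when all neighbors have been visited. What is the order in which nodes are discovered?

Visit 13
13 → 9
9 → 1
1 → 2
2 → 0
0 → 6
6 → 10
10 → 7
7 → 3
3 → 14
14 → 5
5 → 4
4 → 11
14 → 8
7 → 12

13 -> 9 -> 1 -> 2 -> 0 -> 6 -> 10 -> 7 -> 3 -> 14 -> 5 -> 4 -> 11 -> 8 -> 12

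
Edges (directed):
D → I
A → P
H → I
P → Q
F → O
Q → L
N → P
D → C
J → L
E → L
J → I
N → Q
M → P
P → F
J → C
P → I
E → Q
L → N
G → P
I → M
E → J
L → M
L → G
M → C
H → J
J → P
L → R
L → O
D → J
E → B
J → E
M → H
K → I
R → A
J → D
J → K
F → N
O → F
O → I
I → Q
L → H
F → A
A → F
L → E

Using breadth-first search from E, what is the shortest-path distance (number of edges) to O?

2

Level 0: E
Level 1: B, J, L, Q
Level 2: C, D, G, H, I, K, M, N, O, P, R
Level 3: A, F
O first appears at level 2.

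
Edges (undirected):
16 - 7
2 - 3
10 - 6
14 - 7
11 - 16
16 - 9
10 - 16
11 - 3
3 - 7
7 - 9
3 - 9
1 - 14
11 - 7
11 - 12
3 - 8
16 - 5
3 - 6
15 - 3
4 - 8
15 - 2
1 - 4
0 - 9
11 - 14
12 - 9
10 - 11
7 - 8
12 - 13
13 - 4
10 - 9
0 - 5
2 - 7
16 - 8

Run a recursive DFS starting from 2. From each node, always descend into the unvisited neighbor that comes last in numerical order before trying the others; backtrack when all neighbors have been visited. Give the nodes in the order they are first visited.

Visit 2
2 → 15
15 → 3
3 → 11
11 → 16
16 → 10
10 → 9
9 → 12
12 → 13
13 → 4
4 → 8
8 → 7
7 → 14
14 → 1
9 → 0
0 → 5
10 → 6

2 15 3 11 16 10 9 12 13 4 8 7 14 1 0 5 6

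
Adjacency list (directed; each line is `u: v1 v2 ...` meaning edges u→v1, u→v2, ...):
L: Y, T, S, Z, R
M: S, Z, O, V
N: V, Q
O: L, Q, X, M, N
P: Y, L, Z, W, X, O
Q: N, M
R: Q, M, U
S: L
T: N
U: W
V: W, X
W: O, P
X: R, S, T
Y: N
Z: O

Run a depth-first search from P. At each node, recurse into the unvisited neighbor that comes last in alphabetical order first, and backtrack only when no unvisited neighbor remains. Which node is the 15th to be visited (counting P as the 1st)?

Visit P
P → Z
Z → O
O → X
X → T
T → N
N → V
V → W
N → Q
Q → M
M → S
S → L
L → Y
L → R
R → U

Visit order: P, Z, O, X, T, N, V, W, Q, M, S, L, Y, R, U

U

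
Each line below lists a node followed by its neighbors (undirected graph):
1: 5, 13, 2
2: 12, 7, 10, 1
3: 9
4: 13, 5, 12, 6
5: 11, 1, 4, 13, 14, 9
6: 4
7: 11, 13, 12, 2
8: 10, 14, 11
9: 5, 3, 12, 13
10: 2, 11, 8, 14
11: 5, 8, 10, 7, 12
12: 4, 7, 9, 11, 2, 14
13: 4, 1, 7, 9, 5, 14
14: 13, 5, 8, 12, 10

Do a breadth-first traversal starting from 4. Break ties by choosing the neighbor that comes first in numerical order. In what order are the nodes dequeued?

Visit 4; enqueue 5, 6, 12, 13 → queue [5, 6, 12, 13]
Visit 5; enqueue 1, 9, 11, 14 → queue [6, 12, 13, 1, 9, 11, 14]
Visit 6 → queue [12, 13, 1, 9, 11, 14]
Visit 12; enqueue 2, 7 → queue [13, 1, 9, 11, 14, 2, 7]
Visit 13 → queue [1, 9, 11, 14, 2, 7]
Visit 1 → queue [9, 11, 14, 2, 7]
Visit 9; enqueue 3 → queue [11, 14, 2, 7, 3]
Visit 11; enqueue 8, 10 → queue [14, 2, 7, 3, 8, 10]
Visit 14 → queue [2, 7, 3, 8, 10]
Visit 2 → queue [7, 3, 8, 10]
Visit 7 → queue [3, 8, 10]
Visit 3 → queue [8, 10]
Visit 8 → queue [10]
Visit 10 → queue []

4, 5, 6, 12, 13, 1, 9, 11, 14, 2, 7, 3, 8, 10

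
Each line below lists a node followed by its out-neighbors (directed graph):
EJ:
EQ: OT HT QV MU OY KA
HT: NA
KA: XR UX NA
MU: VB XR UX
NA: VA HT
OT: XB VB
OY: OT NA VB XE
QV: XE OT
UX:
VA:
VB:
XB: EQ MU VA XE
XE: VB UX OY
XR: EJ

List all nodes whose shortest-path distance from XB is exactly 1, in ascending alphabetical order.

Level 0: XB
Level 1: EQ, MU, VA, XE
Level 2: HT, KA, OT, OY, QV, UX, VB, XR
Level 3: EJ, NA

EQ, MU, VA, XE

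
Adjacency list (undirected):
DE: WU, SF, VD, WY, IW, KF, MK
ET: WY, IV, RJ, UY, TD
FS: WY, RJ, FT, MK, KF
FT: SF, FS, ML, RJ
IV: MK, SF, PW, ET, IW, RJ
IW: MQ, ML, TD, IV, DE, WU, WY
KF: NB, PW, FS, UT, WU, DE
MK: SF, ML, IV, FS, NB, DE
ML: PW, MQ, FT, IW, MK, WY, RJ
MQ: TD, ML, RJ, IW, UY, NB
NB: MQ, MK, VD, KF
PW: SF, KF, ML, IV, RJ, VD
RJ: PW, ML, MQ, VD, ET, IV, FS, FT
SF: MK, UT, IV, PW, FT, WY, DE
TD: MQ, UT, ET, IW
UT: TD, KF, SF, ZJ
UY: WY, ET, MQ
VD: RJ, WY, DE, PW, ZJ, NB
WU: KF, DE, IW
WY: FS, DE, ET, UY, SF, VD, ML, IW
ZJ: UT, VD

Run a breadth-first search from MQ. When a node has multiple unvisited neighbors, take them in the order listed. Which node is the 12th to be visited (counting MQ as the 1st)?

MK

Visit MQ; enqueue TD, ML, RJ, IW, UY, NB → queue [TD, ML, RJ, IW, UY, NB]
Visit TD; enqueue UT, ET → queue [ML, RJ, IW, UY, NB, UT, ET]
Visit ML; enqueue PW, FT, MK, WY → queue [RJ, IW, UY, NB, UT, ET, PW, FT, MK, WY]
Visit RJ; enqueue VD, IV, FS → queue [IW, UY, NB, UT, ET, PW, FT, MK, WY, VD, IV, FS]
Visit IW; enqueue DE, WU → queue [UY, NB, UT, ET, PW, FT, MK, WY, VD, IV, FS, DE, WU]
Visit UY → queue [NB, UT, ET, PW, FT, MK, WY, VD, IV, FS, DE, WU]
Visit NB; enqueue KF → queue [UT, ET, PW, FT, MK, WY, VD, IV, FS, DE, WU, KF]
Visit UT; enqueue SF, ZJ → queue [ET, PW, FT, MK, WY, VD, IV, FS, DE, WU, KF, SF, ZJ]
Visit ET → queue [PW, FT, MK, WY, VD, IV, FS, DE, WU, KF, SF, ZJ]
Visit PW → queue [FT, MK, WY, VD, IV, FS, DE, WU, KF, SF, ZJ]
Visit FT → queue [MK, WY, VD, IV, FS, DE, WU, KF, SF, ZJ]
Visit MK → queue [WY, VD, IV, FS, DE, WU, KF, SF, ZJ]
Visit WY → queue [VD, IV, FS, DE, WU, KF, SF, ZJ]
Visit VD → queue [IV, FS, DE, WU, KF, SF, ZJ]
Visit IV → queue [FS, DE, WU, KF, SF, ZJ]
Visit FS → queue [DE, WU, KF, SF, ZJ]
Visit DE → queue [WU, KF, SF, ZJ]
Visit WU → queue [KF, SF, ZJ]
Visit KF → queue [SF, ZJ]
Visit SF → queue [ZJ]
Visit ZJ → queue []

Visit order: MQ, TD, ML, RJ, IW, UY, NB, UT, ET, PW, FT, MK, WY, VD, IV, FS, DE, WU, KF, SF, ZJ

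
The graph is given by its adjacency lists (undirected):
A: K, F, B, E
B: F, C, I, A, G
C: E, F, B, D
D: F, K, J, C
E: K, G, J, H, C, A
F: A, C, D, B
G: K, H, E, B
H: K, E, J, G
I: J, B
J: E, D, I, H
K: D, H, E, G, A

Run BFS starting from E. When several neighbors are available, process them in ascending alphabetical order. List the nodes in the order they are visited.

Visit E; enqueue A, C, G, H, J, K → queue [A, C, G, H, J, K]
Visit A; enqueue B, F → queue [C, G, H, J, K, B, F]
Visit C; enqueue D → queue [G, H, J, K, B, F, D]
Visit G → queue [H, J, K, B, F, D]
Visit H → queue [J, K, B, F, D]
Visit J; enqueue I → queue [K, B, F, D, I]
Visit K → queue [B, F, D, I]
Visit B → queue [F, D, I]
Visit F → queue [D, I]
Visit D → queue [I]
Visit I → queue []

E -> A -> C -> G -> H -> J -> K -> B -> F -> D -> I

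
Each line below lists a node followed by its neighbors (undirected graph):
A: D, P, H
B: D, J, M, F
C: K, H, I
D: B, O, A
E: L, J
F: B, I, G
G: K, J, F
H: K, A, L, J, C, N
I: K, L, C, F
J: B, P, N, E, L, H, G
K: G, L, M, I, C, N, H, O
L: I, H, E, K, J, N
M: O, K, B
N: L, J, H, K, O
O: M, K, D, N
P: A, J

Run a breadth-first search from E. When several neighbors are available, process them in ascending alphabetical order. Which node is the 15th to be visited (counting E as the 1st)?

Visit E; enqueue J, L → queue [J, L]
Visit J; enqueue B, G, H, N, P → queue [L, B, G, H, N, P]
Visit L; enqueue I, K → queue [B, G, H, N, P, I, K]
Visit B; enqueue D, F, M → queue [G, H, N, P, I, K, D, F, M]
Visit G → queue [H, N, P, I, K, D, F, M]
Visit H; enqueue A, C → queue [N, P, I, K, D, F, M, A, C]
Visit N; enqueue O → queue [P, I, K, D, F, M, A, C, O]
Visit P → queue [I, K, D, F, M, A, C, O]
Visit I → queue [K, D, F, M, A, C, O]
Visit K → queue [D, F, M, A, C, O]
Visit D → queue [F, M, A, C, O]
Visit F → queue [M, A, C, O]
Visit M → queue [A, C, O]
Visit A → queue [C, O]
Visit C → queue [O]
Visit O → queue []

Visit order: E, J, L, B, G, H, N, P, I, K, D, F, M, A, C, O

C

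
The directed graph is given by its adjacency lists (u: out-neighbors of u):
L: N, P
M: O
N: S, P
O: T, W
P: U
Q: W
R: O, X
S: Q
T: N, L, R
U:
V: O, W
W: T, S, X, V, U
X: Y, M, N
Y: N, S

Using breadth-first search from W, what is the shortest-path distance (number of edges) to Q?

Level 0: W
Level 1: S, T, U, V, X
Level 2: L, M, N, O, Q, R, Y
Level 3: P
Q first appears at level 2.

2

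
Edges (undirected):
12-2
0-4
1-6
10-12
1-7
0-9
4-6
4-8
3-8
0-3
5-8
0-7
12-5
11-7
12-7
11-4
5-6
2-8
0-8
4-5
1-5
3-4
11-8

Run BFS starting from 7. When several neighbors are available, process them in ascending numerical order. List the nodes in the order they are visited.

Visit 7; enqueue 0, 1, 11, 12 → queue [0, 1, 11, 12]
Visit 0; enqueue 3, 4, 8, 9 → queue [1, 11, 12, 3, 4, 8, 9]
Visit 1; enqueue 5, 6 → queue [11, 12, 3, 4, 8, 9, 5, 6]
Visit 11 → queue [12, 3, 4, 8, 9, 5, 6]
Visit 12; enqueue 2, 10 → queue [3, 4, 8, 9, 5, 6, 2, 10]
Visit 3 → queue [4, 8, 9, 5, 6, 2, 10]
Visit 4 → queue [8, 9, 5, 6, 2, 10]
Visit 8 → queue [9, 5, 6, 2, 10]
Visit 9 → queue [5, 6, 2, 10]
Visit 5 → queue [6, 2, 10]
Visit 6 → queue [2, 10]
Visit 2 → queue [10]
Visit 10 → queue []

7 0 1 11 12 3 4 8 9 5 6 2 10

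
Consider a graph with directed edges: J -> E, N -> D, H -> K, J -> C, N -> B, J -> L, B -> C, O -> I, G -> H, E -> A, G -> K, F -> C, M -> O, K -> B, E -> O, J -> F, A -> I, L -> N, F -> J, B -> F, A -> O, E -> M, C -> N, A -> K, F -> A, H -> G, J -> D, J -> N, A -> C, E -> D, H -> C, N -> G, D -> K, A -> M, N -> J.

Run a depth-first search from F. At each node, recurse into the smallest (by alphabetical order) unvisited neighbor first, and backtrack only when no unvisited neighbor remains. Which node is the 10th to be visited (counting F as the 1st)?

J

Visit F
F → A
A → C
C → N
N → B
N → D
D → K
N → G
G → H
N → J
J → E
E → M
M → O
O → I
J → L

Visit order: F, A, C, N, B, D, K, G, H, J, E, M, O, I, L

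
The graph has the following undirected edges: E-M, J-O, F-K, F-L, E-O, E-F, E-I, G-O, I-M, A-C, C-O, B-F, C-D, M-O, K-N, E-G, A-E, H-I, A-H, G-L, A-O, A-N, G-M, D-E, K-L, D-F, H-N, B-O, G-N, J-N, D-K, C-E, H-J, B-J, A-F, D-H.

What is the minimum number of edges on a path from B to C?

2

Level 0: B
Level 1: F, J, O
Level 2: A, C, D, E, G, H, K, L, M, N
Level 3: I
C first appears at level 2.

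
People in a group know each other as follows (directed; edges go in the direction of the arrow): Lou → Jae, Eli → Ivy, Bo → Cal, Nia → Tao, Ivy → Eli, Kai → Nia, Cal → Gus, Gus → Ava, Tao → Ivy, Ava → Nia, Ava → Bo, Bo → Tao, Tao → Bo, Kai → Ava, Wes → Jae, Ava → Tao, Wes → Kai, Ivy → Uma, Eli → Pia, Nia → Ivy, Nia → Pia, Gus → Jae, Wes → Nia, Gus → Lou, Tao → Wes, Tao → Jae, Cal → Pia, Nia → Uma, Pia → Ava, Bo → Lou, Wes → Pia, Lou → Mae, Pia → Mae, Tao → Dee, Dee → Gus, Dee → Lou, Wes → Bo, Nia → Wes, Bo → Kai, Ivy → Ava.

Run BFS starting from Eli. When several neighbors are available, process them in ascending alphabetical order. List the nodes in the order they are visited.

Visit Eli; enqueue Ivy, Pia → queue [Ivy, Pia]
Visit Ivy; enqueue Ava, Uma → queue [Pia, Ava, Uma]
Visit Pia; enqueue Mae → queue [Ava, Uma, Mae]
Visit Ava; enqueue Bo, Nia, Tao → queue [Uma, Mae, Bo, Nia, Tao]
Visit Uma → queue [Mae, Bo, Nia, Tao]
Visit Mae → queue [Bo, Nia, Tao]
Visit Bo; enqueue Cal, Kai, Lou → queue [Nia, Tao, Cal, Kai, Lou]
Visit Nia; enqueue Wes → queue [Tao, Cal, Kai, Lou, Wes]
Visit Tao; enqueue Dee, Jae → queue [Cal, Kai, Lou, Wes, Dee, Jae]
Visit Cal; enqueue Gus → queue [Kai, Lou, Wes, Dee, Jae, Gus]
Visit Kai → queue [Lou, Wes, Dee, Jae, Gus]
Visit Lou → queue [Wes, Dee, Jae, Gus]
Visit Wes → queue [Dee, Jae, Gus]
Visit Dee → queue [Jae, Gus]
Visit Jae → queue [Gus]
Visit Gus → queue []

Eli Ivy Pia Ava Uma Mae Bo Nia Tao Cal Kai Lou Wes Dee Jae Gus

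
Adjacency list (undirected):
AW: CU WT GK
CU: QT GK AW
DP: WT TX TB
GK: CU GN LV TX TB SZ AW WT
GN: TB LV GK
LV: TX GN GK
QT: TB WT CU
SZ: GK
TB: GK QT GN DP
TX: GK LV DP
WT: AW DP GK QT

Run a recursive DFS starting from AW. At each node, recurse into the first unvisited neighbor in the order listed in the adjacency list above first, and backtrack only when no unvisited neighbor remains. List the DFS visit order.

AW, CU, QT, TB, GK, GN, LV, TX, DP, WT, SZ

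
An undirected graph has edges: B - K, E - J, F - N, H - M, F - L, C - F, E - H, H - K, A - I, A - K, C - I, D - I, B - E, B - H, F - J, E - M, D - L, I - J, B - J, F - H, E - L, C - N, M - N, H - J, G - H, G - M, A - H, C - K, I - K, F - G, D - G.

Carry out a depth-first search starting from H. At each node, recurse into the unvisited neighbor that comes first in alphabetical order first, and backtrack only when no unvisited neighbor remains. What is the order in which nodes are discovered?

H → A → I → C → F → G → D → L → E → B → J → K → M → N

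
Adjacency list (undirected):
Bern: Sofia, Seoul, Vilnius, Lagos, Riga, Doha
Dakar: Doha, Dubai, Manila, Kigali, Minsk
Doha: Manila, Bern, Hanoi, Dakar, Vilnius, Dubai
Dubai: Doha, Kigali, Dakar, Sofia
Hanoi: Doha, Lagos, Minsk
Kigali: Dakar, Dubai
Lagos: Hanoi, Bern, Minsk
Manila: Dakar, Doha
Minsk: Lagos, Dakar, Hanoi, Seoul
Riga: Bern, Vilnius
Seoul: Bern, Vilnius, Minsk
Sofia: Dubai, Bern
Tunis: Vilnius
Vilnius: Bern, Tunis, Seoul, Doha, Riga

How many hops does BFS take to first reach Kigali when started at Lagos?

3

Level 0: Lagos
Level 1: Bern, Hanoi, Minsk
Level 2: Dakar, Doha, Riga, Seoul, Sofia, Vilnius
Level 3: Dubai, Kigali, Manila, Tunis
Kigali first appears at level 3.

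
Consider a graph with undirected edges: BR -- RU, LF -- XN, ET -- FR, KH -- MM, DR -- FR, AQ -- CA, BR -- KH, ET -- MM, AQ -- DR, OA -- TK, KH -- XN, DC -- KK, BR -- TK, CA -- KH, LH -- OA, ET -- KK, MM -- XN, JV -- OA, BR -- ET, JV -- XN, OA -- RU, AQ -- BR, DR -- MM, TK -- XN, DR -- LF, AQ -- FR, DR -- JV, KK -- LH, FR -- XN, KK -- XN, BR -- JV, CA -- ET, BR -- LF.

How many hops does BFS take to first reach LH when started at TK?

Level 0: TK
Level 1: BR, OA, XN
Level 2: AQ, ET, FR, JV, KH, KK, LF, LH, MM, RU
Level 3: CA, DC, DR
LH first appears at level 2.

2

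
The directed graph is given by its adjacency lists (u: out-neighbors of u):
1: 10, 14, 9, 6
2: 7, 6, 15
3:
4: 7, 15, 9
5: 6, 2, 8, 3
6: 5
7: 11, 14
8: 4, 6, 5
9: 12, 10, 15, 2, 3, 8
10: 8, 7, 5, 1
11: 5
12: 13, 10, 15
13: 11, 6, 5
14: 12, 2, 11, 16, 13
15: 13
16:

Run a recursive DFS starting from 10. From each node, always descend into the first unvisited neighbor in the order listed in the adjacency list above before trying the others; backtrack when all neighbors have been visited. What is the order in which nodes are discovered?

10 → 8 → 4 → 7 → 11 → 5 → 6 → 2 → 15 → 13 → 3 → 14 → 12 → 16 → 9 → 1

Visit 10
10 → 8
8 → 4
4 → 7
7 → 11
11 → 5
5 → 6
5 → 2
2 → 15
15 → 13
5 → 3
7 → 14
14 → 12
14 → 16
4 → 9
10 → 1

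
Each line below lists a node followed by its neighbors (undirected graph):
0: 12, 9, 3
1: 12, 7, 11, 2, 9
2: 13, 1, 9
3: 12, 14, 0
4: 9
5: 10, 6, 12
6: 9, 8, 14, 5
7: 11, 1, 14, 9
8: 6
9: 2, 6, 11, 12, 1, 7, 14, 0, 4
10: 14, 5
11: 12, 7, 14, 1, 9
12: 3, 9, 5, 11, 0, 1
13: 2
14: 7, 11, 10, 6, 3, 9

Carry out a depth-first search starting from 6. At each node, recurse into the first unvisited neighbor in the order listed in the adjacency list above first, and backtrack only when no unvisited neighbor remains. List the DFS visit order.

6 → 9 → 2 → 13 → 1 → 12 → 3 → 14 → 7 → 11 → 10 → 5 → 0 → 4 → 8

Visit 6
6 → 9
9 → 2
2 → 13
2 → 1
1 → 12
12 → 3
3 → 14
14 → 7
7 → 11
14 → 10
10 → 5
3 → 0
9 → 4
6 → 8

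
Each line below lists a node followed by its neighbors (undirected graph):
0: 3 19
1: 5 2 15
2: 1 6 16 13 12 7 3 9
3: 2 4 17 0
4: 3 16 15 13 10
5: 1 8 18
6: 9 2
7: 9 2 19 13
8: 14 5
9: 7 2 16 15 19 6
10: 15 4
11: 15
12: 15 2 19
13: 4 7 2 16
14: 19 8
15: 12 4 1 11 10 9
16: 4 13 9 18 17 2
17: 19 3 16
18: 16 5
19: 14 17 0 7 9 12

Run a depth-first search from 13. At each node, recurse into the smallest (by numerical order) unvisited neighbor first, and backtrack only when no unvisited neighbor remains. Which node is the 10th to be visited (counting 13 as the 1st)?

4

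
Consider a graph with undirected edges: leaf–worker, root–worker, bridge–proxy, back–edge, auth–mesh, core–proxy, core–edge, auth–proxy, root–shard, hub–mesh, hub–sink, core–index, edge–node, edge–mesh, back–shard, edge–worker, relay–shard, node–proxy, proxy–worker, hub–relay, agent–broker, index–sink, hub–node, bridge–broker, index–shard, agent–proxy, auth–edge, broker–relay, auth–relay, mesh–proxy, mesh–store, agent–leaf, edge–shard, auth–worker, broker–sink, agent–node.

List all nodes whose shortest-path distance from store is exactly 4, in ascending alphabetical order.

broker, index, leaf, root

Level 0: store
Level 1: mesh
Level 2: auth, edge, hub, proxy
Level 3: agent, back, bridge, core, node, relay, shard, sink, worker
Level 4: broker, index, leaf, root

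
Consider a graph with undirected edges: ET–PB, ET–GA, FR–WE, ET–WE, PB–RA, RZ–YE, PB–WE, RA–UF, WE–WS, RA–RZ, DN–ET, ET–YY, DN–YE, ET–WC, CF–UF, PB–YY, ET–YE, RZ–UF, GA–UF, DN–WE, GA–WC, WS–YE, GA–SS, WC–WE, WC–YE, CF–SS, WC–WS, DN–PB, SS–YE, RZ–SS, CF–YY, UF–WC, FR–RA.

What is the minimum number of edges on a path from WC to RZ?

2

Level 0: WC
Level 1: ET, GA, UF, WE, WS, YE
Level 2: CF, DN, FR, PB, RA, RZ, SS, YY
RZ first appears at level 2.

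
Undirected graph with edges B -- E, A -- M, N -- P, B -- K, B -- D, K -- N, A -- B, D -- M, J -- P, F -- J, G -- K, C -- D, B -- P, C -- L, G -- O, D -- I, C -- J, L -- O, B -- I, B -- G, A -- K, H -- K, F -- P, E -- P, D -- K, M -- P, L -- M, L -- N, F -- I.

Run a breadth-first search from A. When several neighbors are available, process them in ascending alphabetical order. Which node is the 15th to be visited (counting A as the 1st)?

F

Visit A; enqueue B, K, M → queue [B, K, M]
Visit B; enqueue D, E, G, I, P → queue [K, M, D, E, G, I, P]
Visit K; enqueue H, N → queue [M, D, E, G, I, P, H, N]
Visit M; enqueue L → queue [D, E, G, I, P, H, N, L]
Visit D; enqueue C → queue [E, G, I, P, H, N, L, C]
Visit E → queue [G, I, P, H, N, L, C]
Visit G; enqueue O → queue [I, P, H, N, L, C, O]
Visit I; enqueue F → queue [P, H, N, L, C, O, F]
Visit P; enqueue J → queue [H, N, L, C, O, F, J]
Visit H → queue [N, L, C, O, F, J]
Visit N → queue [L, C, O, F, J]
Visit L → queue [C, O, F, J]
Visit C → queue [O, F, J]
Visit O → queue [F, J]
Visit F → queue [J]
Visit J → queue []

Visit order: A, B, K, M, D, E, G, I, P, H, N, L, C, O, F, J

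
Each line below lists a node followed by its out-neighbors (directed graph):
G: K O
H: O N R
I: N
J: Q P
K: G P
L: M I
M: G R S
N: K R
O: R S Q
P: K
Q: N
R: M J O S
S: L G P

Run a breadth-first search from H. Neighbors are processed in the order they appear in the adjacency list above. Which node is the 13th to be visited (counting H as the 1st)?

Visit H; enqueue O, N, R → queue [O, N, R]
Visit O; enqueue S, Q → queue [N, R, S, Q]
Visit N; enqueue K → queue [R, S, Q, K]
Visit R; enqueue M, J → queue [S, Q, K, M, J]
Visit S; enqueue L, G, P → queue [Q, K, M, J, L, G, P]
Visit Q → queue [K, M, J, L, G, P]
Visit K → queue [M, J, L, G, P]
Visit M → queue [J, L, G, P]
Visit J → queue [L, G, P]
Visit L; enqueue I → queue [G, P, I]
Visit G → queue [P, I]
Visit P → queue [I]
Visit I → queue []

Visit order: H, O, N, R, S, Q, K, M, J, L, G, P, I

I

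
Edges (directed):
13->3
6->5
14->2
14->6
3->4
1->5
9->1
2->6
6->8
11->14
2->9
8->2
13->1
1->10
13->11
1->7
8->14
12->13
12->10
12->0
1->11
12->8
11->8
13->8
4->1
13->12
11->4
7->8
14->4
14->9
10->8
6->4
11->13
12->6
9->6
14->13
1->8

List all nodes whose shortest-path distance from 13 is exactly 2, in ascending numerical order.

0, 2, 4, 5, 6, 7, 10, 14

Level 0: 13
Level 1: 1, 3, 8, 11, 12
Level 2: 0, 2, 4, 5, 6, 7, 10, 14
Level 3: 9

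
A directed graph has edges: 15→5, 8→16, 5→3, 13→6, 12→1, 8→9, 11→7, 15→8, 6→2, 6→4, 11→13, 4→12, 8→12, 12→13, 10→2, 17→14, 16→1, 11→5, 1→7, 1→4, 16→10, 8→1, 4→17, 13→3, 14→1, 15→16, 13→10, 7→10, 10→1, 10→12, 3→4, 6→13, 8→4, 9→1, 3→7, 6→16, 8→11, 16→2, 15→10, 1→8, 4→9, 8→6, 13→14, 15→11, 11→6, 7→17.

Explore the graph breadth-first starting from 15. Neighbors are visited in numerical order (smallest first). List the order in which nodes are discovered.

15 5 8 10 11 16 3 1 4 6 9 12 2 7 13 17 14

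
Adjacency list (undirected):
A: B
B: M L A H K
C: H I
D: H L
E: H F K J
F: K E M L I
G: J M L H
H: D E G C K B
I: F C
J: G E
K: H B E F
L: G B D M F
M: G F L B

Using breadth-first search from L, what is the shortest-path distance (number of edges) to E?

Level 0: L
Level 1: B, D, F, G, M
Level 2: A, E, H, I, J, K
Level 3: C
E first appears at level 2.

2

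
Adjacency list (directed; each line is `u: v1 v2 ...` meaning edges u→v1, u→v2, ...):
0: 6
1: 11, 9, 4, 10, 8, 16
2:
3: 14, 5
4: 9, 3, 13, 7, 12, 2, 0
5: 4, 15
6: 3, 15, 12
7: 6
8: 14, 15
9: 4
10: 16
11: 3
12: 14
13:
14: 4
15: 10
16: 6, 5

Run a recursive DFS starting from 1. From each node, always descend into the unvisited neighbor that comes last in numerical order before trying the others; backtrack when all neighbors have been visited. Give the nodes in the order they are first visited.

1 -> 16 -> 6 -> 15 -> 10 -> 12 -> 14 -> 4 -> 13 -> 9 -> 7 -> 3 -> 5 -> 2 -> 0 -> 11 -> 8

Visit 1
1 → 16
16 → 6
6 → 15
15 → 10
6 → 12
12 → 14
14 → 4
4 → 13
4 → 9
4 → 7
4 → 3
3 → 5
4 → 2
4 → 0
1 → 11
1 → 8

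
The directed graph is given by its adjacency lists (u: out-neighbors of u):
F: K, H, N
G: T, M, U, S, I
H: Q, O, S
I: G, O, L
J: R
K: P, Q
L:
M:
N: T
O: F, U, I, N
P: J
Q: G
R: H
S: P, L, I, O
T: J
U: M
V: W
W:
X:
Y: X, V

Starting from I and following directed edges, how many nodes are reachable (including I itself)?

BFS from I visits: I, G, L, O, M, S, T, U, F, N, P, J, H, K, R, Q
Reachable nodes: 16 of 20 total.

16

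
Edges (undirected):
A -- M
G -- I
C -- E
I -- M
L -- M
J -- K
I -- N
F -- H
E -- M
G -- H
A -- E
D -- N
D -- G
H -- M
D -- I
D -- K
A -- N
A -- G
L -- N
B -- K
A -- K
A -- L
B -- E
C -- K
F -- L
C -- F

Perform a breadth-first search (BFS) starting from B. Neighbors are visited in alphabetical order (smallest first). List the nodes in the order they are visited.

B → E → K → A → C → M → D → J → G → L → N → F → H → I

Visit B; enqueue E, K → queue [E, K]
Visit E; enqueue A, C, M → queue [K, A, C, M]
Visit K; enqueue D, J → queue [A, C, M, D, J]
Visit A; enqueue G, L, N → queue [C, M, D, J, G, L, N]
Visit C; enqueue F → queue [M, D, J, G, L, N, F]
Visit M; enqueue H, I → queue [D, J, G, L, N, F, H, I]
Visit D → queue [J, G, L, N, F, H, I]
Visit J → queue [G, L, N, F, H, I]
Visit G → queue [L, N, F, H, I]
Visit L → queue [N, F, H, I]
Visit N → queue [F, H, I]
Visit F → queue [H, I]
Visit H → queue [I]
Visit I → queue []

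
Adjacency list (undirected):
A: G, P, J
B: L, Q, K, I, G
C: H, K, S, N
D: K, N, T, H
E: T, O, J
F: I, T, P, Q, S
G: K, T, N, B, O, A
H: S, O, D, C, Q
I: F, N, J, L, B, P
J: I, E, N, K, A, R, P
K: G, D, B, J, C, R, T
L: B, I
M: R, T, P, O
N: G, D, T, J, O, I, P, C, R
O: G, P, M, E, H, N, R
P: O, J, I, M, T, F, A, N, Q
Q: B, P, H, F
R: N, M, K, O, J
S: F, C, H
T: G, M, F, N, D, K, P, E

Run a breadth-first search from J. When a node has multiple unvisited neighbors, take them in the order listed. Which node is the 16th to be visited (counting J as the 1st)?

Visit J; enqueue I, E, N, K, A, R, P → queue [I, E, N, K, A, R, P]
Visit I; enqueue F, L, B → queue [E, N, K, A, R, P, F, L, B]
Visit E; enqueue T, O → queue [N, K, A, R, P, F, L, B, T, O]
Visit N; enqueue G, D, C → queue [K, A, R, P, F, L, B, T, O, G, D, C]
Visit K → queue [A, R, P, F, L, B, T, O, G, D, C]
Visit A → queue [R, P, F, L, B, T, O, G, D, C]
Visit R; enqueue M → queue [P, F, L, B, T, O, G, D, C, M]
Visit P; enqueue Q → queue [F, L, B, T, O, G, D, C, M, Q]
Visit F; enqueue S → queue [L, B, T, O, G, D, C, M, Q, S]
Visit L → queue [B, T, O, G, D, C, M, Q, S]
Visit B → queue [T, O, G, D, C, M, Q, S]
Visit T → queue [O, G, D, C, M, Q, S]
Visit O; enqueue H → queue [G, D, C, M, Q, S, H]
Visit G → queue [D, C, M, Q, S, H]
Visit D → queue [C, M, Q, S, H]
Visit C → queue [M, Q, S, H]
Visit M → queue [Q, S, H]
Visit Q → queue [S, H]
Visit S → queue [H]
Visit H → queue []

Visit order: J, I, E, N, K, A, R, P, F, L, B, T, O, G, D, C, M, Q, S, H

C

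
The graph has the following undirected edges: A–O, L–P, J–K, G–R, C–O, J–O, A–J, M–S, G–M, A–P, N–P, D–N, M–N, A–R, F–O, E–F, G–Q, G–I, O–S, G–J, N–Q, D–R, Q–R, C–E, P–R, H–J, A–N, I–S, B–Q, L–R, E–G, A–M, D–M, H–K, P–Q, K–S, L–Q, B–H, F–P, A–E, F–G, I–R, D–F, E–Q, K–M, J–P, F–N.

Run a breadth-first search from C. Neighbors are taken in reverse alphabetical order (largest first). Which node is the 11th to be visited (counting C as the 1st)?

K

Visit C; enqueue O, E → queue [O, E]
Visit O; enqueue S, J, F, A → queue [E, S, J, F, A]
Visit E; enqueue Q, G → queue [S, J, F, A, Q, G]
Visit S; enqueue M, K, I → queue [J, F, A, Q, G, M, K, I]
Visit J; enqueue P, H → queue [F, A, Q, G, M, K, I, P, H]
Visit F; enqueue N, D → queue [A, Q, G, M, K, I, P, H, N, D]
Visit A; enqueue R → queue [Q, G, M, K, I, P, H, N, D, R]
Visit Q; enqueue L, B → queue [G, M, K, I, P, H, N, D, R, L, B]
Visit G → queue [M, K, I, P, H, N, D, R, L, B]
Visit M → queue [K, I, P, H, N, D, R, L, B]
Visit K → queue [I, P, H, N, D, R, L, B]
Visit I → queue [P, H, N, D, R, L, B]
Visit P → queue [H, N, D, R, L, B]
Visit H → queue [N, D, R, L, B]
Visit N → queue [D, R, L, B]
Visit D → queue [R, L, B]
Visit R → queue [L, B]
Visit L → queue [B]
Visit B → queue []

Visit order: C, O, E, S, J, F, A, Q, G, M, K, I, P, H, N, D, R, L, B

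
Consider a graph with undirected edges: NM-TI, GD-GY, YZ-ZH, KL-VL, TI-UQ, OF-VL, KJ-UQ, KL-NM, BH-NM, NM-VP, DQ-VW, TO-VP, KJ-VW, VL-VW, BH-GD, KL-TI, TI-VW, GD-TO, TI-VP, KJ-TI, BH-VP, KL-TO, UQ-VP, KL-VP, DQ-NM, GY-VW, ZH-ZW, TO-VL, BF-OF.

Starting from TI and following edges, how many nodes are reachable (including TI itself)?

BFS from TI visits: TI, KJ, KL, NM, UQ, VP, VW, TO, VL, BH, DQ, GY, GD, OF, BF
Reachable nodes: 15 of 18 total.

15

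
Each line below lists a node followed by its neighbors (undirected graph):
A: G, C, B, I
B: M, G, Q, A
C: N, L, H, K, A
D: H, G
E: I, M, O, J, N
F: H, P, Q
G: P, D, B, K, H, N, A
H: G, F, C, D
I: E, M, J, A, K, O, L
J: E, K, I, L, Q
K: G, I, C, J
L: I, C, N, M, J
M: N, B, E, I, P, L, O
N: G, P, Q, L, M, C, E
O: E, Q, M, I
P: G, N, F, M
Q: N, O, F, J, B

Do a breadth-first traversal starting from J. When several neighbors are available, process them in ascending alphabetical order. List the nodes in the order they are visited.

Visit J; enqueue E, I, K, L, Q → queue [E, I, K, L, Q]
Visit E; enqueue M, N, O → queue [I, K, L, Q, M, N, O]
Visit I; enqueue A → queue [K, L, Q, M, N, O, A]
Visit K; enqueue C, G → queue [L, Q, M, N, O, A, C, G]
Visit L → queue [Q, M, N, O, A, C, G]
Visit Q; enqueue B, F → queue [M, N, O, A, C, G, B, F]
Visit M; enqueue P → queue [N, O, A, C, G, B, F, P]
Visit N → queue [O, A, C, G, B, F, P]
Visit O → queue [A, C, G, B, F, P]
Visit A → queue [C, G, B, F, P]
Visit C; enqueue H → queue [G, B, F, P, H]
Visit G; enqueue D → queue [B, F, P, H, D]
Visit B → queue [F, P, H, D]
Visit F → queue [P, H, D]
Visit P → queue [H, D]
Visit H → queue [D]
Visit D → queue []

J, E, I, K, L, Q, M, N, O, A, C, G, B, F, P, H, D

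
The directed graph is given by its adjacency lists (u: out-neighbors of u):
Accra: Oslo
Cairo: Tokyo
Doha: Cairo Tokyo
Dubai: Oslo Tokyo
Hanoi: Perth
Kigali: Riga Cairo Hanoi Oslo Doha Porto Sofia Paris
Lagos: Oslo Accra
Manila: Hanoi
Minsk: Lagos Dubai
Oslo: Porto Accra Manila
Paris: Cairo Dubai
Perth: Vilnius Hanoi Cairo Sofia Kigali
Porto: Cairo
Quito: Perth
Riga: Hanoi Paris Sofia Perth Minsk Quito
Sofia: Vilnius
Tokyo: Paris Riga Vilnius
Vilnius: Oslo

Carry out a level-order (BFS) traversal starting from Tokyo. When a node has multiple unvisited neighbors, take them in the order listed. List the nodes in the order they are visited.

Visit Tokyo; enqueue Paris, Riga, Vilnius → queue [Paris, Riga, Vilnius]
Visit Paris; enqueue Cairo, Dubai → queue [Riga, Vilnius, Cairo, Dubai]
Visit Riga; enqueue Hanoi, Sofia, Perth, Minsk, Quito → queue [Vilnius, Cairo, Dubai, Hanoi, Sofia, Perth, Minsk, Quito]
Visit Vilnius; enqueue Oslo → queue [Cairo, Dubai, Hanoi, Sofia, Perth, Minsk, Quito, Oslo]
Visit Cairo → queue [Dubai, Hanoi, Sofia, Perth, Minsk, Quito, Oslo]
Visit Dubai → queue [Hanoi, Sofia, Perth, Minsk, Quito, Oslo]
Visit Hanoi → queue [Sofia, Perth, Minsk, Quito, Oslo]
Visit Sofia → queue [Perth, Minsk, Quito, Oslo]
Visit Perth; enqueue Kigali → queue [Minsk, Quito, Oslo, Kigali]
Visit Minsk; enqueue Lagos → queue [Quito, Oslo, Kigali, Lagos]
Visit Quito → queue [Oslo, Kigali, Lagos]
Visit Oslo; enqueue Porto, Accra, Manila → queue [Kigali, Lagos, Porto, Accra, Manila]
Visit Kigali; enqueue Doha → queue [Lagos, Porto, Accra, Manila, Doha]
Visit Lagos → queue [Porto, Accra, Manila, Doha]
Visit Porto → queue [Accra, Manila, Doha]
Visit Accra → queue [Manila, Doha]
Visit Manila → queue [Doha]
Visit Doha → queue []

Tokyo, Paris, Riga, Vilnius, Cairo, Dubai, Hanoi, Sofia, Perth, Minsk, Quito, Oslo, Kigali, Lagos, Porto, Accra, Manila, Doha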